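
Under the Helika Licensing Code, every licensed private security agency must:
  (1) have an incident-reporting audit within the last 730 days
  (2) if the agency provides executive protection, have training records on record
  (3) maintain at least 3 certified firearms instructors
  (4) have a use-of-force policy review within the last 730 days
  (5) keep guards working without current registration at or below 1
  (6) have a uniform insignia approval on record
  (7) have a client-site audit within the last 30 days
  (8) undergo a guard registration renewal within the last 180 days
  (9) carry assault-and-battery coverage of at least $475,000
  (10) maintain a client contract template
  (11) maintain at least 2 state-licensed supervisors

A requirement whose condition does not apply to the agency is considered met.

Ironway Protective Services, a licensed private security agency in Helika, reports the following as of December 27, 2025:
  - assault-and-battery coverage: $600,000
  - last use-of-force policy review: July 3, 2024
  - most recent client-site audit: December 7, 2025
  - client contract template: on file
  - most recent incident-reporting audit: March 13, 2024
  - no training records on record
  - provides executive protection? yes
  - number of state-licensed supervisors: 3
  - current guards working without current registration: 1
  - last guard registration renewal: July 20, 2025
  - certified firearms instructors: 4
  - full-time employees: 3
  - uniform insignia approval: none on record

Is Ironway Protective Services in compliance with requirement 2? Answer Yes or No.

No

2. condition 'provides executive protection' holds; training records absent → not met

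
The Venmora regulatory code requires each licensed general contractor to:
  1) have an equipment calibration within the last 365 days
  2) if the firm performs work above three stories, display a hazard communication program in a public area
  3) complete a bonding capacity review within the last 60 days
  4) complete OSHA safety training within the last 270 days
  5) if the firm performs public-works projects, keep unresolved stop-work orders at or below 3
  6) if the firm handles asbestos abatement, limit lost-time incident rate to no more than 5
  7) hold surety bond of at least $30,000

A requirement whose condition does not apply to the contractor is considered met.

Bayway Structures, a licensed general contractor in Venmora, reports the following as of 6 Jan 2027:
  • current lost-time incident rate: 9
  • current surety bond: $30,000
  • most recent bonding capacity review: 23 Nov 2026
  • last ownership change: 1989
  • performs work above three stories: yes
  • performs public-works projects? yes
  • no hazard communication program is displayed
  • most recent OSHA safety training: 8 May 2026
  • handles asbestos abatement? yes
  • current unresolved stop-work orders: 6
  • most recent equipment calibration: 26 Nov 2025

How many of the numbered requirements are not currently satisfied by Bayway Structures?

1. equipment calibration 406 days ago vs limit 365 → not met
2. condition 'performs work above three stories' holds; hazard communication program absent → not met
3. bonding capacity review 44 days ago vs limit 60 → met
4. OSHA safety training 243 days ago vs limit 270 → met
5. condition 'performs public-works projects' holds; unresolved stop-work orders 6 > 3 → not met
6. condition 'handles asbestos abatement' holds; lost-time incident rate 9 > 5 → not met
7. surety bond $30,000 ≥ $30,000 → met
Not met: 4 of 7

4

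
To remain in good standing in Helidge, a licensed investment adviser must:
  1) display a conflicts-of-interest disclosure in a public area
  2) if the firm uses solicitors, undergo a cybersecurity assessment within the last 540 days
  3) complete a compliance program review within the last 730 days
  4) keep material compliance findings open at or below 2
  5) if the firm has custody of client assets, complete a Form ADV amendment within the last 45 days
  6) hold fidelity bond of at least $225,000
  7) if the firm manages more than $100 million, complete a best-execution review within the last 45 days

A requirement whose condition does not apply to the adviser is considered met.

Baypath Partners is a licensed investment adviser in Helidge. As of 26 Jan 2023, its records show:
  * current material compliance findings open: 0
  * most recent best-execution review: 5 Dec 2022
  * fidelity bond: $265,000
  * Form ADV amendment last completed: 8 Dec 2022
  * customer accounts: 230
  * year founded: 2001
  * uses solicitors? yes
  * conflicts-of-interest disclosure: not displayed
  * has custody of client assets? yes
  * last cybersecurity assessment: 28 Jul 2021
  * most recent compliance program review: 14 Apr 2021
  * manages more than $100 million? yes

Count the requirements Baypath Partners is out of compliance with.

4

1. conflicts-of-interest disclosure absent → not met
2. condition 'uses solicitors' holds; cybersecurity assessment 547 days ago vs limit 540 → not met
3. compliance program review 652 days ago vs limit 730 → met
4. material compliance findings open 0 ≤ 2 → met
5. condition 'has custody of client assets' holds; Form ADV amendment 49 days ago vs limit 45 → not met
6. fidelity bond $265,000 ≥ $225,000 → met
7. condition 'manages more than $100 million' holds; best-execution review 52 days ago vs limit 45 → not met
Not met: 4 of 7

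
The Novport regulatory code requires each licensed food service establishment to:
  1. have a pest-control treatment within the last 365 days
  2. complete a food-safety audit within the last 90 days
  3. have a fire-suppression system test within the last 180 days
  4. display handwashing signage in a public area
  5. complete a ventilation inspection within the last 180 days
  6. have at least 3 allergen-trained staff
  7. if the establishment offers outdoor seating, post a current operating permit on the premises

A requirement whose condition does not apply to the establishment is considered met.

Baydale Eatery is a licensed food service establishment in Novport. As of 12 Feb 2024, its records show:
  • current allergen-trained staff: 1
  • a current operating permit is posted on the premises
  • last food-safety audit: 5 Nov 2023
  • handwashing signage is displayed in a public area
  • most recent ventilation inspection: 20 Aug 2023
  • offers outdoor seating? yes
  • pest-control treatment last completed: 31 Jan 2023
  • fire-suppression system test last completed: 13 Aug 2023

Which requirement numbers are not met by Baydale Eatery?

1. pest-control treatment 377 days ago vs limit 365 → not met
2. food-safety audit 99 days ago vs limit 90 → not met
3. fire-suppression system test 183 days ago vs limit 180 → not met
4. handwashing signage present → met
5. ventilation inspection 176 days ago vs limit 180 → met
6. allergen-trained staff 1 < 3 → not met
7. condition 'offers outdoor seating' holds; current operating permit present → met
Not met: 1, 2, 3, 6

1, 2, 3, 6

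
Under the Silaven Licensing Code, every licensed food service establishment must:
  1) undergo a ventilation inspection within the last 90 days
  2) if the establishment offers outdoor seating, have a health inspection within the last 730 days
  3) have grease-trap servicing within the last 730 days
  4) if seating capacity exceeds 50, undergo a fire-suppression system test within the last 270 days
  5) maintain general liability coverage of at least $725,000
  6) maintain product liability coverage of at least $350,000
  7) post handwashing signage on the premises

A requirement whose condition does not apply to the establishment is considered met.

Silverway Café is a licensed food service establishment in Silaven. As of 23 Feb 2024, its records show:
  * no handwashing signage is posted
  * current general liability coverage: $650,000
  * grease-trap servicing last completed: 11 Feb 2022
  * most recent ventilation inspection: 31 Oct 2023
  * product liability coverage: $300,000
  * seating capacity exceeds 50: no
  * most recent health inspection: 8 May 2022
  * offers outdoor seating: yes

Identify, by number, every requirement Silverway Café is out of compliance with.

1. ventilation inspection 115 days ago vs limit 90 → not met
2. condition 'offers outdoor seating' holds; health inspection 656 days ago vs limit 730 → met
3. grease-trap servicing 742 days ago vs limit 730 → not met
4. condition 'seating capacity exceeds 50' does not hold → requirement n/a → met
5. general liability coverage $650,000 < $725,000 → not met
6. product liability coverage $300,000 < $350,000 → not met
7. handwashing signage absent → not met
Not met: 1, 3, 5, 6, 7

1, 3, 5, 6, 7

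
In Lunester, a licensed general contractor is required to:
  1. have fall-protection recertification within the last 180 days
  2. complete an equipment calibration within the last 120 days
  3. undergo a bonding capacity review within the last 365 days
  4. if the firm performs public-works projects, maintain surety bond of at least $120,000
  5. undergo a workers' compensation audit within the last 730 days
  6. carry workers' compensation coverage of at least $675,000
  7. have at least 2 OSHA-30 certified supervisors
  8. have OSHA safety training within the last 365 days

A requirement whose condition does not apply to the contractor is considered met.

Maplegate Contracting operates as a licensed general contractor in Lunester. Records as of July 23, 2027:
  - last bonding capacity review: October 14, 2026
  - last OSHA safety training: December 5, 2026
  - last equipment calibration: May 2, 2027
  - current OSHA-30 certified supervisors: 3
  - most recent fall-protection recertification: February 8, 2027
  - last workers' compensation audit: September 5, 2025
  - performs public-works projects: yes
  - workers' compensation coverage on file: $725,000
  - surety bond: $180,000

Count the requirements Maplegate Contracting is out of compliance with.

0

1. fall-protection recertification 165 days ago vs limit 180 → met
2. equipment calibration 82 days ago vs limit 120 → met
3. bonding capacity review 282 days ago vs limit 365 → met
4. condition 'performs public-works projects' holds; surety bond $180,000 ≥ $120,000 → met
5. workers' compensation audit 686 days ago vs limit 730 → met
6. workers' compensation coverage $725,000 ≥ $675,000 → met
7. OSHA-30 certified supervisors 3 ≥ 2 → met
8. OSHA safety training 230 days ago vs limit 365 → met
Not met: 0 of 8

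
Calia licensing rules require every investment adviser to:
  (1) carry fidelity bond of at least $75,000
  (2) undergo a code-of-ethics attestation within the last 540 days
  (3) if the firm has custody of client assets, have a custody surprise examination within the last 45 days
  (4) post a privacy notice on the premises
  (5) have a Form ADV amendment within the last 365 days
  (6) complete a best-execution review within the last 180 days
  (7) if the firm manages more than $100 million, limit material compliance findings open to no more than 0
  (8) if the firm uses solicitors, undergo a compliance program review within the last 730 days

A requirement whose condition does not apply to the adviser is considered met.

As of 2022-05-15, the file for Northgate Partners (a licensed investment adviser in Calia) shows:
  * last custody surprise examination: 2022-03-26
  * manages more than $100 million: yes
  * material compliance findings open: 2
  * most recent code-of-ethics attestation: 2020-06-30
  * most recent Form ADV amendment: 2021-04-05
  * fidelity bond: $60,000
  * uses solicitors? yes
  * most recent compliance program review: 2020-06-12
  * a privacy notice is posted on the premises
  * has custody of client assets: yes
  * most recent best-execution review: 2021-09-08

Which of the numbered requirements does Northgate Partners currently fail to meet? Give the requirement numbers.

1. fidelity bond $60,000 < $75,000 → not met
2. code-of-ethics attestation 684 days ago vs limit 540 → not met
3. condition 'has custody of client assets' holds; custody surprise examination 50 days ago vs limit 45 → not met
4. privacy notice present → met
5. Form ADV amendment 405 days ago vs limit 365 → not met
6. best-execution review 249 days ago vs limit 180 → not met
7. condition 'manages more than $100 million' holds; material compliance findings open 2 > 0 → not met
8. condition 'uses solicitors' holds; compliance program review 702 days ago vs limit 730 → met
Not met: 1, 2, 3, 5, 6, 7

1, 2, 3, 5, 6, 7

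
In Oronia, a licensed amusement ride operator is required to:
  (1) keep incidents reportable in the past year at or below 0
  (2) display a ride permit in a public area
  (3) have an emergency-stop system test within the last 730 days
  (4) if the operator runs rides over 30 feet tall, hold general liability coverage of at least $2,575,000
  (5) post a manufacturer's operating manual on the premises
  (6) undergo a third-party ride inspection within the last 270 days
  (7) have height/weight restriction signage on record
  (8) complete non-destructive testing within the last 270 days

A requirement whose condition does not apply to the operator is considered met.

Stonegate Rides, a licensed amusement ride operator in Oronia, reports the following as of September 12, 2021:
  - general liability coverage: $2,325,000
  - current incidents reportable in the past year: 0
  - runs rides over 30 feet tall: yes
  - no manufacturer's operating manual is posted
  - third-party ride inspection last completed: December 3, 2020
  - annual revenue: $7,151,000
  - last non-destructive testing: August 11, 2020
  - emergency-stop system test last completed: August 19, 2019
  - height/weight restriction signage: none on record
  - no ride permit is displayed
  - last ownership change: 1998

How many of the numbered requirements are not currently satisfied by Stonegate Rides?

7

1. incidents reportable in the past year 0 ≤ 0 → met
2. ride permit absent → not met
3. emergency-stop system test 755 days ago vs limit 730 → not met
4. condition 'runs rides over 30 feet tall' holds; general liability coverage $2,325,000 < $2,575,000 → not met
5. manufacturer's operating manual absent → not met
6. third-party ride inspection 283 days ago vs limit 270 → not met
7. height/weight restriction signage absent → not met
8. non-destructive testing 397 days ago vs limit 270 → not met
Not met: 7 of 8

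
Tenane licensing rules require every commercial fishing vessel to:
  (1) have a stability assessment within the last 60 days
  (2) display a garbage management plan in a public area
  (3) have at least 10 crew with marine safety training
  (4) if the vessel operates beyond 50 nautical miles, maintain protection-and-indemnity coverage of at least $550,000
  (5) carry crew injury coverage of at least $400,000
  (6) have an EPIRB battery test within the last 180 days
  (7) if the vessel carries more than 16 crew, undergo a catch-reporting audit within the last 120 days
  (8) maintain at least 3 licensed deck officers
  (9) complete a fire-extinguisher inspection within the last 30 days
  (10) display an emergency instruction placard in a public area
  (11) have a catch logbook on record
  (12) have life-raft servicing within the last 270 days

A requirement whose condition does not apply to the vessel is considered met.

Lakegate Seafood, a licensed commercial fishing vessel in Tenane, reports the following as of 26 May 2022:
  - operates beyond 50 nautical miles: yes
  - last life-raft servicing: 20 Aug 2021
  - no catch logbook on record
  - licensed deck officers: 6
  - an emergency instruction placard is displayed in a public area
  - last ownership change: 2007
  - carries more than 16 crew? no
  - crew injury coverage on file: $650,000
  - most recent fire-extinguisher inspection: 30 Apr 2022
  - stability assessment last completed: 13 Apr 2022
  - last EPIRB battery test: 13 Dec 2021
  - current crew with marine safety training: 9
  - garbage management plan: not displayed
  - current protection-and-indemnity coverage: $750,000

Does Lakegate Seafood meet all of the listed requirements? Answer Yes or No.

No

1. stability assessment 43 days ago vs limit 60 → met
2. garbage management plan absent → not met
3. crew with marine safety training 9 < 10 → not met
4. condition 'operates beyond 50 nautical miles' holds; protection-and-indemnity coverage $750,000 ≥ $550,000 → met
5. crew injury coverage $650,000 ≥ $400,000 → met
6. EPIRB battery test 164 days ago vs limit 180 → met
7. condition 'carries more than 16 crew' does not hold → requirement n/a → met
8. licensed deck officers 6 ≥ 3 → met
9. fire-extinguisher inspection 26 days ago vs limit 30 → met
10. emergency instruction placard present → met
11. catch logbook absent → not met
12. life-raft servicing 279 days ago vs limit 270 → not met
Not met: 2, 3, 11, 12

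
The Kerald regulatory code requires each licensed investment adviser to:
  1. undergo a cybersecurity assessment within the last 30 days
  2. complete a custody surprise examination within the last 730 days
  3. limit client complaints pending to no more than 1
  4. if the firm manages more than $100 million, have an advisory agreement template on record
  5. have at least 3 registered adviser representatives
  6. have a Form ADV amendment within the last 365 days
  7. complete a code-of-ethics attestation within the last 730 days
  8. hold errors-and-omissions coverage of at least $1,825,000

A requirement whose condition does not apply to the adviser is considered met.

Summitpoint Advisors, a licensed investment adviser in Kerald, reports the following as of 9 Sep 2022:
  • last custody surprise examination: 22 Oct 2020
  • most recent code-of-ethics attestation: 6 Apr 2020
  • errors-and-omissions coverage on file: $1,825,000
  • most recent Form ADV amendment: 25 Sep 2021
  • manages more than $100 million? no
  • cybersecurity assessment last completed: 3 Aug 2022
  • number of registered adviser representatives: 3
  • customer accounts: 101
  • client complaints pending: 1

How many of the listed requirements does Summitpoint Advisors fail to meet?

1. cybersecurity assessment 37 days ago vs limit 30 → not met
2. custody surprise examination 687 days ago vs limit 730 → met
3. client complaints pending 1 ≤ 1 → met
4. condition 'manages more than $100 million' does not hold → requirement n/a → met
5. registered adviser representatives 3 ≥ 3 → met
6. Form ADV amendment 349 days ago vs limit 365 → met
7. code-of-ethics attestation 886 days ago vs limit 730 → not met
8. errors-and-omissions coverage $1,825,000 ≥ $1,825,000 → met
Not met: 2 of 8

2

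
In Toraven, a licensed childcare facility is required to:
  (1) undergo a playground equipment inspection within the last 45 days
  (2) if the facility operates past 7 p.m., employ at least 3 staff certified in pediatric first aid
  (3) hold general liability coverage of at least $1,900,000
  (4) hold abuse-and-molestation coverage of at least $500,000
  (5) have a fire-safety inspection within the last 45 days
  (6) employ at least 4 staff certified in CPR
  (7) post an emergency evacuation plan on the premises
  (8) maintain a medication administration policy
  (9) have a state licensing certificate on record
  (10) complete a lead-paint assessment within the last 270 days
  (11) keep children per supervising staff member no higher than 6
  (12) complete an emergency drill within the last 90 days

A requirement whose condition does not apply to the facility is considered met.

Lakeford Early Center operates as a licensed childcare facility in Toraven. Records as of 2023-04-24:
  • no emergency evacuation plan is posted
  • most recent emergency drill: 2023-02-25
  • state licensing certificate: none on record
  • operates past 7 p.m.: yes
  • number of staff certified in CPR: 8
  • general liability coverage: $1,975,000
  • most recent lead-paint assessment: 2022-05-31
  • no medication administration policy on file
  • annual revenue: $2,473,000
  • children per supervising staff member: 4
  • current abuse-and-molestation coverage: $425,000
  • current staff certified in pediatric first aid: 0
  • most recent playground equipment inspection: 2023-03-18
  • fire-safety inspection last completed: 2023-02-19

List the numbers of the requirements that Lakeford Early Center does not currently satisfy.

1. playground equipment inspection 37 days ago vs limit 45 → met
2. condition 'operates past 7 p.m.' holds; staff certified in pediatric first aid 0 < 3 → not met
3. general liability coverage $1,975,000 ≥ $1,900,000 → met
4. abuse-and-molestation coverage $425,000 < $500,000 → not met
5. fire-safety inspection 64 days ago vs limit 45 → not met
6. staff certified in CPR 8 ≥ 4 → met
7. emergency evacuation plan absent → not met
8. medication administration policy absent → not met
9. state licensing certificate absent → not met
10. lead-paint assessment 328 days ago vs limit 270 → not met
11. children per supervising staff member 4 ≤ 6 → met
12. emergency drill 58 days ago vs limit 90 → met
Not met: 2, 4, 5, 7, 8, 9, 10

2, 4, 5, 7, 8, 9, 10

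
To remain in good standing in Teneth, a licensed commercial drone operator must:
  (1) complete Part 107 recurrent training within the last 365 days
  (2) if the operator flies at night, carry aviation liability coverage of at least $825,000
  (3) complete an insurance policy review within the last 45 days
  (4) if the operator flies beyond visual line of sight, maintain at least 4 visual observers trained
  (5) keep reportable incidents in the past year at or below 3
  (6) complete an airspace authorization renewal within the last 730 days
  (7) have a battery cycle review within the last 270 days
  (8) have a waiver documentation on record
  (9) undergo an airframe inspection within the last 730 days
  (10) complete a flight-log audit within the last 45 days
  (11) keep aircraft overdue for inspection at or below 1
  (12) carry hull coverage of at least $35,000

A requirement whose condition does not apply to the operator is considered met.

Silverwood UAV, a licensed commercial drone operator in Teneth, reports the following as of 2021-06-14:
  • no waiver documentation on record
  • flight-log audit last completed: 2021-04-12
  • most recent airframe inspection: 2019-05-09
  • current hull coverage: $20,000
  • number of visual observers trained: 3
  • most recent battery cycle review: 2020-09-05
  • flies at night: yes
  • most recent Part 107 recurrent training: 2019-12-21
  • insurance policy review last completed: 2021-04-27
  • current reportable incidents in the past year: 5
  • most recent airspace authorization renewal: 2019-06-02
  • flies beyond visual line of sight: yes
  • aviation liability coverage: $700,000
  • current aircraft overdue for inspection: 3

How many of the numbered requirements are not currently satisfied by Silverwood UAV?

12

1. Part 107 recurrent training 541 days ago vs limit 365 → not met
2. condition 'flies at night' holds; aviation liability coverage $700,000 < $825,000 → not met
3. insurance policy review 48 days ago vs limit 45 → not met
4. condition 'flies beyond visual line of sight' holds; visual observers trained 3 < 4 → not met
5. reportable incidents in the past year 5 > 3 → not met
6. airspace authorization renewal 743 days ago vs limit 730 → not met
7. battery cycle review 282 days ago vs limit 270 → not met
8. waiver documentation absent → not met
9. airframe inspection 767 days ago vs limit 730 → not met
10. flight-log audit 63 days ago vs limit 45 → not met
11. aircraft overdue for inspection 3 > 1 → not met
12. hull coverage $20,000 < $35,000 → not met
Not met: 12 of 12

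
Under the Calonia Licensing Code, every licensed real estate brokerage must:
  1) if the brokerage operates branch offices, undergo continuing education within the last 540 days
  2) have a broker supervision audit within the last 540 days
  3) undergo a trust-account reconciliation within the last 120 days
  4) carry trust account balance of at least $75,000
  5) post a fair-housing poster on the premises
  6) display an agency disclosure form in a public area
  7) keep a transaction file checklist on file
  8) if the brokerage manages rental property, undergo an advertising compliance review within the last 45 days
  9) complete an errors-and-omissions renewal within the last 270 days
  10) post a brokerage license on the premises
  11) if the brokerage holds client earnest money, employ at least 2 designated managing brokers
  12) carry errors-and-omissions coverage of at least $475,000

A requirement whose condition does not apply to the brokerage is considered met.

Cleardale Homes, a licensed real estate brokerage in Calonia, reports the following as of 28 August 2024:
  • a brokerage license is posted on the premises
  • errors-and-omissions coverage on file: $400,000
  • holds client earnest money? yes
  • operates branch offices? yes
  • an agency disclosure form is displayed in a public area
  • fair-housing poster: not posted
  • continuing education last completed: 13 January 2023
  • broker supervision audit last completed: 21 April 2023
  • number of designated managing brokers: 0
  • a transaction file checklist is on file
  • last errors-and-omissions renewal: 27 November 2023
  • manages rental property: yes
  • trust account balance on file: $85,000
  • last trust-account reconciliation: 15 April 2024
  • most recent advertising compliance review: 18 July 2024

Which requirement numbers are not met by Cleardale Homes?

1. condition 'operates branch offices' holds; continuing education 593 days ago vs limit 540 → not met
2. broker supervision audit 495 days ago vs limit 540 → met
3. trust-account reconciliation 135 days ago vs limit 120 → not met
4. trust account balance $85,000 ≥ $75,000 → met
5. fair-housing poster absent → not met
6. agency disclosure form present → met
7. transaction file checklist present → met
8. condition 'manages rental property' holds; advertising compliance review 41 days ago vs limit 45 → met
9. errors-and-omissions renewal 275 days ago vs limit 270 → not met
10. brokerage license present → met
11. condition 'holds client earnest money' holds; designated managing brokers 0 < 2 → not met
12. errors-and-omissions coverage $400,000 < $475,000 → not met
Not met: 1, 3, 5, 9, 11, 12

1, 3, 5, 9, 11, 12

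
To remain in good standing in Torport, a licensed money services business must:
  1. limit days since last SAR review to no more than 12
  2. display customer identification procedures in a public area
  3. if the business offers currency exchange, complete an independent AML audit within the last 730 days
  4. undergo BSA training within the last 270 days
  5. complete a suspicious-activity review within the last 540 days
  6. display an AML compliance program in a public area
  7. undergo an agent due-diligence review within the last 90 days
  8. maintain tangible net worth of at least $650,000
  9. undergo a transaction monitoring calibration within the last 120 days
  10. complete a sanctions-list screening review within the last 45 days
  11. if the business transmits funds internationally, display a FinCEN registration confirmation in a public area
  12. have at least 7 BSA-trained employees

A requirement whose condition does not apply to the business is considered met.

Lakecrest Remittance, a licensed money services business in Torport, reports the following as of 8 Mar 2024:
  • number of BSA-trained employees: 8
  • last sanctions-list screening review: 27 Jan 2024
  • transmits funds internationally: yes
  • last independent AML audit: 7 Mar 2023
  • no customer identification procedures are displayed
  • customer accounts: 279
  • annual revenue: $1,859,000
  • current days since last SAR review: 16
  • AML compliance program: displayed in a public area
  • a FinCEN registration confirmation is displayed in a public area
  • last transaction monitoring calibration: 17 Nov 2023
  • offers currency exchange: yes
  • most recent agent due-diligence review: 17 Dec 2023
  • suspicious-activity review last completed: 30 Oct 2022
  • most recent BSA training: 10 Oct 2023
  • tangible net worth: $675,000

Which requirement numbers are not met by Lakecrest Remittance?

1, 2

1. days since last SAR review 16 > 12 → not met
2. customer identification procedures absent → not met
3. condition 'offers currency exchange' holds; independent AML audit 367 days ago vs limit 730 → met
4. BSA training 150 days ago vs limit 270 → met
5. suspicious-activity review 495 days ago vs limit 540 → met
6. AML compliance program present → met
7. agent due-diligence review 82 days ago vs limit 90 → met
8. tangible net worth $675,000 ≥ $650,000 → met
9. transaction monitoring calibration 112 days ago vs limit 120 → met
10. sanctions-list screening review 41 days ago vs limit 45 → met
11. condition 'transmits funds internationally' holds; FinCEN registration confirmation present → met
12. BSA-trained employees 8 ≥ 7 → met
Not met: 1, 2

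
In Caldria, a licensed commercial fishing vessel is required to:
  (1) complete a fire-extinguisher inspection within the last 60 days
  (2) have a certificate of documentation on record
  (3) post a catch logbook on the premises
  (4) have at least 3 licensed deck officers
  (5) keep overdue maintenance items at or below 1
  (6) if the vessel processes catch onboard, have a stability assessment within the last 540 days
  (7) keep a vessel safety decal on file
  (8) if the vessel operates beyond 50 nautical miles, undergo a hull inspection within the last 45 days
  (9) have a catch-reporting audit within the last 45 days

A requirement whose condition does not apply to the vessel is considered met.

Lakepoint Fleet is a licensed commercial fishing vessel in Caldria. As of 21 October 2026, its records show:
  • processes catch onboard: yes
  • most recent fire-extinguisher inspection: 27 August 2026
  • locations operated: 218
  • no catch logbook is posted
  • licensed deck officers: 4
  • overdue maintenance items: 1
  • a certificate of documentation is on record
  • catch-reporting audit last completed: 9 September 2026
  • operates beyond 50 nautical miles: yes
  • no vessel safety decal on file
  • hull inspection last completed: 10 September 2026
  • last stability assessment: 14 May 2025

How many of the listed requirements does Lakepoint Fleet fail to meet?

2

1. fire-extinguisher inspection 55 days ago vs limit 60 → met
2. certificate of documentation present → met
3. catch logbook absent → not met
4. licensed deck officers 4 ≥ 3 → met
5. overdue maintenance items 1 ≤ 1 → met
6. condition 'processes catch onboard' holds; stability assessment 525 days ago vs limit 540 → met
7. vessel safety decal absent → not met
8. condition 'operates beyond 50 nautical miles' holds; hull inspection 41 days ago vs limit 45 → met
9. catch-reporting audit 42 days ago vs limit 45 → met
Not met: 2 of 9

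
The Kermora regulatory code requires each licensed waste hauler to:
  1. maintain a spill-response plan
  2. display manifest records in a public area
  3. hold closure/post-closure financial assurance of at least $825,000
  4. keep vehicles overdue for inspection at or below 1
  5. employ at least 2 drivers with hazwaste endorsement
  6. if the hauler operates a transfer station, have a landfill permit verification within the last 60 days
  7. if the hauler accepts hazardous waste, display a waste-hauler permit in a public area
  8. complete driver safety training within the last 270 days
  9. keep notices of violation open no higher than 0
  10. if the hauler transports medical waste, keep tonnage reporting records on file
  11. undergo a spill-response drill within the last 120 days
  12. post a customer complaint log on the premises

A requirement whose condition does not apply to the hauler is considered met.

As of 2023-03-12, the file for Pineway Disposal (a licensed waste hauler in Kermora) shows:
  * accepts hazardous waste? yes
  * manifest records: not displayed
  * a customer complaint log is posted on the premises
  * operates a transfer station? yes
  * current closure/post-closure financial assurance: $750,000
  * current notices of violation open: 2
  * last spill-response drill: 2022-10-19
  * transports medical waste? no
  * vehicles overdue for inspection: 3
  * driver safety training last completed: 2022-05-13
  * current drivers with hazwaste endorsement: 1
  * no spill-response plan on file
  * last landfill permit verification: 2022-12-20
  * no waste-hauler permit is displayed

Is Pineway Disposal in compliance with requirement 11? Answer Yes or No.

No

11. spill-response drill 144 days ago vs limit 120 → not met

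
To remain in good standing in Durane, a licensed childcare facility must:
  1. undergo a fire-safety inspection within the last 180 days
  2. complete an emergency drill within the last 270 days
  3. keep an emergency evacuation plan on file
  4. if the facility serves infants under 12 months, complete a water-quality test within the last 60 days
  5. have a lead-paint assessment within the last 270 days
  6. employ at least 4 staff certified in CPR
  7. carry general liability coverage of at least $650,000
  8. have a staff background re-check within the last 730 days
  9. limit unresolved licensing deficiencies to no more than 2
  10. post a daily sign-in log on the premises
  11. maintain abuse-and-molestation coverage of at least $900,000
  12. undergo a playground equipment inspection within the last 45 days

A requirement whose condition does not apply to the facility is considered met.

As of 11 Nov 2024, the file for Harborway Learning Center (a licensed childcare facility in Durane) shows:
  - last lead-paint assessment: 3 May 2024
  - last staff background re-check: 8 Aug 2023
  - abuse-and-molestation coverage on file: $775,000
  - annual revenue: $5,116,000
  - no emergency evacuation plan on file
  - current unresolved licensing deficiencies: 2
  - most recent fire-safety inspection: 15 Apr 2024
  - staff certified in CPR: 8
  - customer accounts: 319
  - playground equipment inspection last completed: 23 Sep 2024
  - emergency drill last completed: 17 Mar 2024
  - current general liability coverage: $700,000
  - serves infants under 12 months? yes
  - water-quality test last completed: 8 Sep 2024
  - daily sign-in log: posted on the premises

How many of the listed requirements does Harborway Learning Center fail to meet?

5

1. fire-safety inspection 210 days ago vs limit 180 → not met
2. emergency drill 239 days ago vs limit 270 → met
3. emergency evacuation plan absent → not met
4. condition 'serves infants under 12 months' holds; water-quality test 64 days ago vs limit 60 → not met
5. lead-paint assessment 192 days ago vs limit 270 → met
6. staff certified in CPR 8 ≥ 4 → met
7. general liability coverage $700,000 ≥ $650,000 → met
8. staff background re-check 461 days ago vs limit 730 → met
9. unresolved licensing deficiencies 2 ≤ 2 → met
10. daily sign-in log present → met
11. abuse-and-molestation coverage $775,000 < $900,000 → not met
12. playground equipment inspection 49 days ago vs limit 45 → not met
Not met: 5 of 12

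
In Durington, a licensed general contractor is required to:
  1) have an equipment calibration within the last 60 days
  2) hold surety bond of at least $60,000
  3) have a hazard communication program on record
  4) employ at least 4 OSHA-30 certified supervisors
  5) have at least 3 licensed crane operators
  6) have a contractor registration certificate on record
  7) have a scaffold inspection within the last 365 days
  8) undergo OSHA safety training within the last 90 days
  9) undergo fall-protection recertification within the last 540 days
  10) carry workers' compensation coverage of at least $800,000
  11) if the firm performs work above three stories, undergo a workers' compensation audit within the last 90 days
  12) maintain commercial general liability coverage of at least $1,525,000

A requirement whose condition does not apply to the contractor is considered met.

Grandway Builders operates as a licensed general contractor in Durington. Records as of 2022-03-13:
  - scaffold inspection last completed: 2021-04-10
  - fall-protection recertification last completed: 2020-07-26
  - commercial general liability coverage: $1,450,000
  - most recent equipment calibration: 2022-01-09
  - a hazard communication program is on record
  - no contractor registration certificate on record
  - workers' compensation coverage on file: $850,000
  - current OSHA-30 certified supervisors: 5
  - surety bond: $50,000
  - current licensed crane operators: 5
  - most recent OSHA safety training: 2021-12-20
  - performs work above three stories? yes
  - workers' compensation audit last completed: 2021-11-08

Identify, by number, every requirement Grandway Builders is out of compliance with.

1, 2, 6, 9, 11, 12

1. equipment calibration 63 days ago vs limit 60 → not met
2. surety bond $50,000 < $60,000 → not met
3. hazard communication program present → met
4. OSHA-30 certified supervisors 5 ≥ 4 → met
5. licensed crane operators 5 ≥ 3 → met
6. contractor registration certificate absent → not met
7. scaffold inspection 337 days ago vs limit 365 → met
8. OSHA safety training 83 days ago vs limit 90 → met
9. fall-protection recertification 595 days ago vs limit 540 → not met
10. workers' compensation coverage $850,000 ≥ $800,000 → met
11. condition 'performs work above three stories' holds; workers' compensation audit 125 days ago vs limit 90 → not met
12. commercial general liability coverage $1,450,000 < $1,525,000 → not met
Not met: 1, 2, 6, 9, 11, 12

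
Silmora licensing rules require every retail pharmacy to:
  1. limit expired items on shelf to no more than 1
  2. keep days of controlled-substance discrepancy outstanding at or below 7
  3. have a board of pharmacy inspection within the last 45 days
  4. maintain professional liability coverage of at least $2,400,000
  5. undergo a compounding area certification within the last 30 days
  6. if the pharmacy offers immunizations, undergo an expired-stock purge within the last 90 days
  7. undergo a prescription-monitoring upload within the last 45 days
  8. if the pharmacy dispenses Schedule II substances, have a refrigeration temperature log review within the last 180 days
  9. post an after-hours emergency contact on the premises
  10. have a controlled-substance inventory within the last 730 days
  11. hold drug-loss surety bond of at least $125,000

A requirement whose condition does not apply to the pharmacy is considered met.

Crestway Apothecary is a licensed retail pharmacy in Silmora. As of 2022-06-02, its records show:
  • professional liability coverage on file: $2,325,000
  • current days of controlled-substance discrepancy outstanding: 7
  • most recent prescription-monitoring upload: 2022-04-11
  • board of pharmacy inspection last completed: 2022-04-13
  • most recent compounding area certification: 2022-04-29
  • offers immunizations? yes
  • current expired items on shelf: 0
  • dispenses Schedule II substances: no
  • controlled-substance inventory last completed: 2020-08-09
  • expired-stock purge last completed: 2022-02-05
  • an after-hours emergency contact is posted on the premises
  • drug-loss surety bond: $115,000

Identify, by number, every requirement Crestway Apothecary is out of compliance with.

3, 4, 5, 6, 7, 11

1. expired items on shelf 0 ≤ 1 → met
2. days of controlled-substance discrepancy outstanding 7 ≤ 7 → met
3. board of pharmacy inspection 50 days ago vs limit 45 → not met
4. professional liability coverage $2,325,000 < $2,400,000 → not met
5. compounding area certification 34 days ago vs limit 30 → not met
6. condition 'offers immunizations' holds; expired-stock purge 117 days ago vs limit 90 → not met
7. prescription-monitoring upload 52 days ago vs limit 45 → not met
8. condition 'dispenses Schedule II substances' does not hold → requirement n/a → met
9. after-hours emergency contact present → met
10. controlled-substance inventory 662 days ago vs limit 730 → met
11. drug-loss surety bond $115,000 < $125,000 → not met
Not met: 3, 4, 5, 6, 7, 11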